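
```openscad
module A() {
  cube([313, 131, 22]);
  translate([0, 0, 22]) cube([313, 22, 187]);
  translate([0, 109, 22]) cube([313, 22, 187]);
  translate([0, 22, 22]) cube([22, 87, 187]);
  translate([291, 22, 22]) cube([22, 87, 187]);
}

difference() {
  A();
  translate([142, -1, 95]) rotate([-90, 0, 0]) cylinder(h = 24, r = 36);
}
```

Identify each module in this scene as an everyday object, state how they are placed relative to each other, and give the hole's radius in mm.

The subtracted cylinder has r = 36 mm.

A is an open box. The open box has a circular hole through its front wall. The hole's radius is 36 mm.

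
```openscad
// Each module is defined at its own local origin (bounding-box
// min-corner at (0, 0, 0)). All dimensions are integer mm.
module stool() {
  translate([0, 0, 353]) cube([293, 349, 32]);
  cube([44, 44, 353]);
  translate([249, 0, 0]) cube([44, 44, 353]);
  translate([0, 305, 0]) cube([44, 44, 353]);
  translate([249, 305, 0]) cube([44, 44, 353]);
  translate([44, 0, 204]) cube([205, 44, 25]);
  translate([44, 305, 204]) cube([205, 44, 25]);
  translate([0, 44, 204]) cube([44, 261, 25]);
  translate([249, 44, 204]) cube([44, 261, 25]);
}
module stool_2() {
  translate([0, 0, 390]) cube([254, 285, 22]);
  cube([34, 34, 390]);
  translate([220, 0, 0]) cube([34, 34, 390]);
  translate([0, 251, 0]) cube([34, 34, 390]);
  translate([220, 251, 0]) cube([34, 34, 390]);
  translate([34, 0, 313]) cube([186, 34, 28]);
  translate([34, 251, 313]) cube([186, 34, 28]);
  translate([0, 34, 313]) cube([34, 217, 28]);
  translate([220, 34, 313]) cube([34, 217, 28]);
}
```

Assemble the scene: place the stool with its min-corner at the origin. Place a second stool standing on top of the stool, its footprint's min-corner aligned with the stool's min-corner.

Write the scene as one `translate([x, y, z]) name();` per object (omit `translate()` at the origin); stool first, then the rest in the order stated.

stool();
translate([0, 0, 385]) stool_2();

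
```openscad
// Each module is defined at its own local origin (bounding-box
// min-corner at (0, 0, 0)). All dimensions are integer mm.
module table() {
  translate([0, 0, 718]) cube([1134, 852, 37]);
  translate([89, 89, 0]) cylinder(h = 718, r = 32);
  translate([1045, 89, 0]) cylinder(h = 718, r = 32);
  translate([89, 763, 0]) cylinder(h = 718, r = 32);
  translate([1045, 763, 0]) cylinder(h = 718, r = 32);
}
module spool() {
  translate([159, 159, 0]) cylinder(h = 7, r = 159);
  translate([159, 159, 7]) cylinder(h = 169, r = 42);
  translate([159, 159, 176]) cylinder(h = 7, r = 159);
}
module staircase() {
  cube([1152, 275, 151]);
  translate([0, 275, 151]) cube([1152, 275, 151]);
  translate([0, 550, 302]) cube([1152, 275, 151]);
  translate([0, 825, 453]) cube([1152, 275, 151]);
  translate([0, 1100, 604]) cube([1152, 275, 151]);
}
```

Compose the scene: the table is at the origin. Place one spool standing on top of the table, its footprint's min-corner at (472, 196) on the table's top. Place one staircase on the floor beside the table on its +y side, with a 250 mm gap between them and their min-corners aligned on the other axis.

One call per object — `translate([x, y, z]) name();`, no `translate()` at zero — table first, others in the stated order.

table();
translate([472, 196, 755]) spool();
translate([0, 1102, 0]) staircase();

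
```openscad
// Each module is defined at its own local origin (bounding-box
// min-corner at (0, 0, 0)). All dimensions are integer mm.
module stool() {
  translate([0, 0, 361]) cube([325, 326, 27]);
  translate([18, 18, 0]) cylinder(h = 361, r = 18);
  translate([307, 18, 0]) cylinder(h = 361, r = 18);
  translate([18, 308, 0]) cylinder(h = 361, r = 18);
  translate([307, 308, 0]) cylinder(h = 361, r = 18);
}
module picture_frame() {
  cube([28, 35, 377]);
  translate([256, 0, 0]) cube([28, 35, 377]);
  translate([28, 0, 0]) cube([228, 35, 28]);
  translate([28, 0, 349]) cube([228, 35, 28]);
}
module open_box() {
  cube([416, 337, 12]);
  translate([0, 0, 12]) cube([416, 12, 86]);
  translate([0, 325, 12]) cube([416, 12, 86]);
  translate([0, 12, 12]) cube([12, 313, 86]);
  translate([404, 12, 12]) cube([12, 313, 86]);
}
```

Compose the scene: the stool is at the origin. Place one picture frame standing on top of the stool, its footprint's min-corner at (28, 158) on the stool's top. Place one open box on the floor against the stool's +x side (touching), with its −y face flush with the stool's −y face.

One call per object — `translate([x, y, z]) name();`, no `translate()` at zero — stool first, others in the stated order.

stool();
translate([28, 158, 388]) picture_frame();
translate([325, 0, 0]) open_box();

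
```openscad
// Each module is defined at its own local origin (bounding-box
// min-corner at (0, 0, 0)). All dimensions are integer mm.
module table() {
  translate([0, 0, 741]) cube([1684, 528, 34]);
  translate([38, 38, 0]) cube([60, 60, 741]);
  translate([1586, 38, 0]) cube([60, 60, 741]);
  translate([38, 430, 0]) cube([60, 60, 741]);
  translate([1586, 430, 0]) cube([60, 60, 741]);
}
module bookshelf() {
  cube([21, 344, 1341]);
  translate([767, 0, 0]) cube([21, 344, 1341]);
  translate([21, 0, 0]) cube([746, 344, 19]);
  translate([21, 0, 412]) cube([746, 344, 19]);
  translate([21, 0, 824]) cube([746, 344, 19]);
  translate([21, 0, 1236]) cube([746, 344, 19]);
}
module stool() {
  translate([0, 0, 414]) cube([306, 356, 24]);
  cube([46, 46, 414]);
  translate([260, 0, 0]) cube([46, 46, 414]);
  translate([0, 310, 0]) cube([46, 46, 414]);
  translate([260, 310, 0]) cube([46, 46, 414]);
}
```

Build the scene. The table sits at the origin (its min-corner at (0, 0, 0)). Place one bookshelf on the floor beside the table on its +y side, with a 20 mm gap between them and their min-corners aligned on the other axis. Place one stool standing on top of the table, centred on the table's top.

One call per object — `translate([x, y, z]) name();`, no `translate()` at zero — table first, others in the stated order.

table();
translate([0, 548, 0]) bookshelf();
translate([689, 86, 775]) stool();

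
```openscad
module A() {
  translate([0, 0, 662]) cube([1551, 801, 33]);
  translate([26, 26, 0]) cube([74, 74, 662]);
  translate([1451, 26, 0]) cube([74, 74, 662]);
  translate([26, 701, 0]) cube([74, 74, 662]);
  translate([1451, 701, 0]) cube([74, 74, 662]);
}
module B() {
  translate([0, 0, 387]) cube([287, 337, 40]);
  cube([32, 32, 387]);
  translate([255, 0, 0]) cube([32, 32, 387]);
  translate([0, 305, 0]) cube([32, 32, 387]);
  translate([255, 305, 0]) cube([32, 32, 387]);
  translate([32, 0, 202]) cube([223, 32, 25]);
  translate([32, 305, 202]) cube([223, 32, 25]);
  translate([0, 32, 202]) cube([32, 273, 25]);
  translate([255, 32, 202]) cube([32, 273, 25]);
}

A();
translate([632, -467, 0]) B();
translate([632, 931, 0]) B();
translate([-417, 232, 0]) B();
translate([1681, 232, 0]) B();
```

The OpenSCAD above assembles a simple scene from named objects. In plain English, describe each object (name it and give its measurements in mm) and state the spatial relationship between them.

A is a rectangular dining table. The top is 1551×801×33 mm with its upper surface at z = 695 mm. It stands on four 74×74 mm square legs, each inset 26 mm from the nearest pair of top edges, running from the floor to the underside of the top.

B is a four-legged stool. The seat is 287×337 mm, 40 mm thick, top at z = 427 mm. It stands on four square legs, each 32×32 mm in cross-section, from z = 0 to the seat underside, each flush with a corner of the seat. Four stretchers, 32 mm wide and 25 mm tall, connect adjacent legs with their undersides at z = 202 mm, each running between the inner faces of the legs it joins and aligned with the legs' outer faces on the other axis.

Four stools sit around the table at the −y, +y, −x, +x sides.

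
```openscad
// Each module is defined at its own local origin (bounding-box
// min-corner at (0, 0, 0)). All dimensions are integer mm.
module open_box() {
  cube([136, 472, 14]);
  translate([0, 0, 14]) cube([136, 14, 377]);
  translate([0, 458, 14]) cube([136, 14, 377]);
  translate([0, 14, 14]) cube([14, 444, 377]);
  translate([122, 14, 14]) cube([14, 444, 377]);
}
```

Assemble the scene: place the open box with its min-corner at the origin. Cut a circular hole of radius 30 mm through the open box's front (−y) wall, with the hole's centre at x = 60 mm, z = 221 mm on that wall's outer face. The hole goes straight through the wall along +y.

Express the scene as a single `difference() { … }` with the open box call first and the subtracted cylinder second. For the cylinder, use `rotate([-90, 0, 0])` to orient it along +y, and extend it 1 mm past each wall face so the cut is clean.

difference() {
  open_box();
  translate([60, -1, 221]) rotate([-90, 0, 0]) cylinder(h = 16, r = 30);
}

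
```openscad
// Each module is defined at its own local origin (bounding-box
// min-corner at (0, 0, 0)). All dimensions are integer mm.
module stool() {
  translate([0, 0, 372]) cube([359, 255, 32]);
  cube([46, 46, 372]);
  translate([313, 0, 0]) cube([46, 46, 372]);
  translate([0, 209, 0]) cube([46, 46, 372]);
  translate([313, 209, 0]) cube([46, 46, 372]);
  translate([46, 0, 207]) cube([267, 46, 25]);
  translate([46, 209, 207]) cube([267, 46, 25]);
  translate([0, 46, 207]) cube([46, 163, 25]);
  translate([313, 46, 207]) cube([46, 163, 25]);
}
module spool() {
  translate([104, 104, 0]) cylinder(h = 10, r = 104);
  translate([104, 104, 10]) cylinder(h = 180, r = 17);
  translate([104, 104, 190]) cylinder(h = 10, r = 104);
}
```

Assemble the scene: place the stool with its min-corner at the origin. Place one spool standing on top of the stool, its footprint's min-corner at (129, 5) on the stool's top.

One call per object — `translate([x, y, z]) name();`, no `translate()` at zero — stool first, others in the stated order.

stool();
translate([129, 5, 404]) spool();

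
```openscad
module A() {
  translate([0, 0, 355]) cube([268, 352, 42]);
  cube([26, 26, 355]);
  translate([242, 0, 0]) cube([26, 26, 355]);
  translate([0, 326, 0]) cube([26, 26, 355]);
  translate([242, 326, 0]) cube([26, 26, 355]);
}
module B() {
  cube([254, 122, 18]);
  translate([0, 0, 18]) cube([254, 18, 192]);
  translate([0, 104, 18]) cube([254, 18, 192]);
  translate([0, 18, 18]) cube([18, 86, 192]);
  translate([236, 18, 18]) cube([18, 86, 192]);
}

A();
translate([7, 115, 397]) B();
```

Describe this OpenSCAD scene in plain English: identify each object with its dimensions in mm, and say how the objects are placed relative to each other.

A is a four-legged stool. The seat is a 268×352×42 mm slab whose top surface is at z = 397 mm; four square legs, each 26×26 mm in cross-section, run from the floor (z = 0) to the underside of the seat, each flush with a corner of the seat.

B is an open storage box with external size 254×122×210 mm and wall thickness 18 mm (the base is also 18 mm thick). The base covers the whole footprint; the four walls stand on the base, with the y-facing walls full-width and the x-facing walls fitting between their inner faces.

The open box is on top of the stool, centred.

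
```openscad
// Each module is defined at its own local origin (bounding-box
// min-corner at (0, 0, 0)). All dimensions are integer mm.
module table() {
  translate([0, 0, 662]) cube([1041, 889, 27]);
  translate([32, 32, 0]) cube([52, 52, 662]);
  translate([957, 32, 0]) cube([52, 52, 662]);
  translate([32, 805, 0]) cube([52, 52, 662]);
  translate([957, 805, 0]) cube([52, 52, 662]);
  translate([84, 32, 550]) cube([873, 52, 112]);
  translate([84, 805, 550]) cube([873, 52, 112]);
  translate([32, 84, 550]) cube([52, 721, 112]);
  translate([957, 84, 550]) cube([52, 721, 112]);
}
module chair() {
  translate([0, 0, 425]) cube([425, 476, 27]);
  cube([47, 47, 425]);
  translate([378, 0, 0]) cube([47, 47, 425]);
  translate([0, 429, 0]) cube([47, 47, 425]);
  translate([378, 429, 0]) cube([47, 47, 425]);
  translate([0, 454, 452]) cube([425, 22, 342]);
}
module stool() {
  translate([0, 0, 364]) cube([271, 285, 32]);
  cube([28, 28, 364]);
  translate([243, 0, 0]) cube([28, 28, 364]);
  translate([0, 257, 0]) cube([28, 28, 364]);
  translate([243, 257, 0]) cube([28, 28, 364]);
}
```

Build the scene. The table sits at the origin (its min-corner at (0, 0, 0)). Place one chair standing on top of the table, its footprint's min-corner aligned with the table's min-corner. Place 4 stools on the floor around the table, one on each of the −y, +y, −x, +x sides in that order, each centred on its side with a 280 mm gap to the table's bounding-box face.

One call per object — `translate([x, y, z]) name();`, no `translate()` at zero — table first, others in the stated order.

table();
translate([0, 0, 689]) chair();
translate([385, -565, 0]) stool();
translate([385, 1169, 0]) stool();
translate([-551, 302, 0]) stool();
translate([1321, 302, 0]) stool();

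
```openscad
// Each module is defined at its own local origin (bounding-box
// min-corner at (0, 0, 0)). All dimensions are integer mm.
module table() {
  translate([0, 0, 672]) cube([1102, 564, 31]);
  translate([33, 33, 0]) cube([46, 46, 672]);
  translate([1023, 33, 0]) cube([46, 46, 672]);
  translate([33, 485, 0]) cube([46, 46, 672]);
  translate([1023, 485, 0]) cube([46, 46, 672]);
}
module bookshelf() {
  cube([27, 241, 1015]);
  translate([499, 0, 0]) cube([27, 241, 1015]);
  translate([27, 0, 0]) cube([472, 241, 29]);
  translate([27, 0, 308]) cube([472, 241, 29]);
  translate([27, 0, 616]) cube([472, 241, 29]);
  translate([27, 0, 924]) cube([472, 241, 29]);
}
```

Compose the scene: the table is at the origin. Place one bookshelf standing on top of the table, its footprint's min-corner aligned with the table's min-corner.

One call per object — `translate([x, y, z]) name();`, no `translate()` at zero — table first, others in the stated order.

table();
translate([0, 0, 703]) bookshelf();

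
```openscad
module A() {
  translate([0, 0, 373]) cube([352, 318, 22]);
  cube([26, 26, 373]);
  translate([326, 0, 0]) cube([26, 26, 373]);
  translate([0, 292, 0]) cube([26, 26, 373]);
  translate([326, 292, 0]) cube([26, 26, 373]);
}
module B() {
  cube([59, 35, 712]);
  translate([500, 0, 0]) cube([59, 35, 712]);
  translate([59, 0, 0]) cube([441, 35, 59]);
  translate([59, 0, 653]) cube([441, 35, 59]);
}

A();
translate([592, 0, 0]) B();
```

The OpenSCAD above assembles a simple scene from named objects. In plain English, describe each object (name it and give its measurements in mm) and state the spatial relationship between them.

A is a simple wooden stool: a rectangular seat 352 mm (x) by 318 mm (y), 22 mm thick, top face at z = 395 mm, on four square legs, each 26×26 mm in cross-section. The legs rest on z = 0, each flush with a corner of the seat.

B is a rectangular picture frame lying in the x–z plane (depth along y). The opening is 441 mm wide (x) by 594 mm tall (z), surrounded by a border 59 mm wide on all four sides. The frame is 35 mm deep and is made of two full-height vertical stiles with two horizontal rails fitted between them.

The picture frame is on the floor beside the stool on its +x side.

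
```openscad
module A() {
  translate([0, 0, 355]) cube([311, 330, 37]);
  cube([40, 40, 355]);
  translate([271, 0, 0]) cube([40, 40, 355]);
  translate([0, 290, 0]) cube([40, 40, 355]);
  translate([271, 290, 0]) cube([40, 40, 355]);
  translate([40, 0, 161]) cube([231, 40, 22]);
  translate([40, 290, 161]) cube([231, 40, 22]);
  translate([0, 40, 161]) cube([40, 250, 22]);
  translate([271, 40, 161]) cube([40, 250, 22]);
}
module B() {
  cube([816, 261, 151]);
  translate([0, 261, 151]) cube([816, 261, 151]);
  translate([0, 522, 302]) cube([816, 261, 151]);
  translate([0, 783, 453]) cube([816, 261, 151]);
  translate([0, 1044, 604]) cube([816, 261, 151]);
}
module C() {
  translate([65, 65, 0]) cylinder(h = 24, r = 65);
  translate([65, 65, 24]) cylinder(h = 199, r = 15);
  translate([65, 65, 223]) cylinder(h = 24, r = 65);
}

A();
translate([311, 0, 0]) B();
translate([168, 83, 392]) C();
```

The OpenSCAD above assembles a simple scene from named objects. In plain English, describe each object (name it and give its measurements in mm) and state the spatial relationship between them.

A is a four-legged stool. The seat is a 311×330×37 mm slab whose top surface is at z = 392 mm; four square legs, each 40×40 mm in cross-section, run from the floor (z = 0) to the underside of the seat, each flush with a corner of the seat. Four stretchers, 40 mm wide and 22 mm tall, connect adjacent legs with their undersides at z = 161 mm, each running between the inner faces of the legs it joins and aligned with the legs' outer faces on the other axis.

B is a straight staircase of 5 solid steps. Each step is 816 mm wide (x), 261 mm deep (y, the going) and 151 mm tall (the rise). The first step rests on the floor; each subsequent step sits one going further in +y and one rise higher in +z, directly behind and above the previous step with no overlap.

C is a spool: two coaxial disc flanges of radius 65 mm and thickness 24 mm, joined by a core cylinder of radius 15 mm and height 199 mm. The lower flange rests on z = 0 and the three cylinders share a vertical axis.

The staircase is against the stool's +x side, with their −y faces flush. The spool is on top of the stool.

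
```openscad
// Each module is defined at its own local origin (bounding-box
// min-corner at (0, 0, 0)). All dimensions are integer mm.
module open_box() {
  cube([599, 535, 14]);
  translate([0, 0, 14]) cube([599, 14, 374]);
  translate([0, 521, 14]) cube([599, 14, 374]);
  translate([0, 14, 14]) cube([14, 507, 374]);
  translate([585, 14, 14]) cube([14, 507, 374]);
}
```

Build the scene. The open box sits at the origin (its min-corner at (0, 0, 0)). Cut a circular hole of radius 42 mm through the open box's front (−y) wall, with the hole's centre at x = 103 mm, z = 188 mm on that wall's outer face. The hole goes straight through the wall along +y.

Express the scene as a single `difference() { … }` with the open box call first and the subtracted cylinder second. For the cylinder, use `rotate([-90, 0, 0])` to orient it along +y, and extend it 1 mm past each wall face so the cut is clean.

difference() {
  open_box();
  translate([103, -1, 188]) rotate([-90, 0, 0]) cylinder(h = 16, r = 42);
}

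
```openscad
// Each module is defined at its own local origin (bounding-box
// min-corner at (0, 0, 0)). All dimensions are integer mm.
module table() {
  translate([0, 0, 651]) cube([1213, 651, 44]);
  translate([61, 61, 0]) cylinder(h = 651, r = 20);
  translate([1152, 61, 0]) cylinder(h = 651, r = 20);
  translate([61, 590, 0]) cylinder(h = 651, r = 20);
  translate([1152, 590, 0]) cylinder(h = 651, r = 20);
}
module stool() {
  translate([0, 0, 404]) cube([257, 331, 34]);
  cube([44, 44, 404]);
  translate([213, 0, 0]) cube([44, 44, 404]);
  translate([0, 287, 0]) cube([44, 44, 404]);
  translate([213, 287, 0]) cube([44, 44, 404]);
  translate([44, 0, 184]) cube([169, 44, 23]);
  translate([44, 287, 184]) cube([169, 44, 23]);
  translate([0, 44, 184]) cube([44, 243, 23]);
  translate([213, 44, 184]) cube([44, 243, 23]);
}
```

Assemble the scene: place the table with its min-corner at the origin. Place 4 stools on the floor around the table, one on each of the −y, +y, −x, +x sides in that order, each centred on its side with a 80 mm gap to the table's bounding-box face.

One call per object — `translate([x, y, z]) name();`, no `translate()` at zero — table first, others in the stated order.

table();
translate([478, -411, 0]) stool();
translate([478, 731, 0]) stool();
translate([-337, 160, 0]) stool();
translate([1293, 160, 0]) stool();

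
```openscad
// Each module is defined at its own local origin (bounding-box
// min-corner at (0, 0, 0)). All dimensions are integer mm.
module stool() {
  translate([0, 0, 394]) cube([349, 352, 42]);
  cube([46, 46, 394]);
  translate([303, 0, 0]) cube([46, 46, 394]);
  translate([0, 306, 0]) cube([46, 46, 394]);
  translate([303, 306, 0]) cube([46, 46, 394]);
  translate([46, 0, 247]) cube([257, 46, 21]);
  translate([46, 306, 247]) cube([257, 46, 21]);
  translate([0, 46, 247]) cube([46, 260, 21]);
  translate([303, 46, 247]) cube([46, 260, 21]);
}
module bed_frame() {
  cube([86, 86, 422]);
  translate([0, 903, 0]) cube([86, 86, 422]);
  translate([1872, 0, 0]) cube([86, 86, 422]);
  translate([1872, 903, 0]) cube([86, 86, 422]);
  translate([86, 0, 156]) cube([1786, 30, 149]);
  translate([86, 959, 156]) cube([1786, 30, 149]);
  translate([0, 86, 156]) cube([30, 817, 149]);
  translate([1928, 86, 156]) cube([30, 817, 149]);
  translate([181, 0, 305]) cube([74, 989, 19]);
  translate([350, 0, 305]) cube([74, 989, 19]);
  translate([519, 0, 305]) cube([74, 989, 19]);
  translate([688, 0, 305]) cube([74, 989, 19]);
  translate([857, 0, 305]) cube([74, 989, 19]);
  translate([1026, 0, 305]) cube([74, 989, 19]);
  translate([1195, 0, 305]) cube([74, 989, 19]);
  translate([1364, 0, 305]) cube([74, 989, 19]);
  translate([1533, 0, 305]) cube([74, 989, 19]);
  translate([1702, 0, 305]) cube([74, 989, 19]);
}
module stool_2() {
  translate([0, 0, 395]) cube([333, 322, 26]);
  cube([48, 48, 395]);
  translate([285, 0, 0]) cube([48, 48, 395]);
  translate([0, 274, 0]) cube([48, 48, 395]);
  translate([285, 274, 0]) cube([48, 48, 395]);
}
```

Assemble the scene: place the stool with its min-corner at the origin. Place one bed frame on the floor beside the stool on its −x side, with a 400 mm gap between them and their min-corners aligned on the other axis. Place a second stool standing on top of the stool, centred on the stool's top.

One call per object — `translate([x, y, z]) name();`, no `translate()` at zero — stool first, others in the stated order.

stool();
translate([-2358, 0, 0]) bed_frame();
translate([8, 15, 436]) stool_2();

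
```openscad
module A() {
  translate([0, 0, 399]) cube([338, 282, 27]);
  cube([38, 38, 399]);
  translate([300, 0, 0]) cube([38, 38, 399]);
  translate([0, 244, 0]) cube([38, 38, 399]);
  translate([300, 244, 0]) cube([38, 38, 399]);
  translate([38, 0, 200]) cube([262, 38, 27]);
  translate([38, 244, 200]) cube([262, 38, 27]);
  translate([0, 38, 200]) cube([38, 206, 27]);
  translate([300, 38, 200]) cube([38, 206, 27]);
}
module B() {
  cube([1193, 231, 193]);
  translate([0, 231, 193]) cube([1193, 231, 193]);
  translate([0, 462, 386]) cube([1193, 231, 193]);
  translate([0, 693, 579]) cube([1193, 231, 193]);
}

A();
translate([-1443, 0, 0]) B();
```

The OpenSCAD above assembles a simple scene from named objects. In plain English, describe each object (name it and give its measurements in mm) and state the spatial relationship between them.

A is a four-legged stool. The seat is 338×282 mm, 27 mm thick, top at z = 426 mm. It stands on four square legs, each 38×38 mm in cross-section, from z = 0 to the seat underside, each flush with a corner of the seat. Four stretchers, 38 mm wide and 27 mm tall, connect adjacent legs with their undersides at z = 200 mm, each running between the inner faces of the legs it joins and aligned with the legs' outer faces on the other axis.

B is a run of 4 identical solid stair steps. Each tread is 1193×231 mm and each step block is 193 mm high. Step 1 rests on the floor; step k is offset from step 1 by (k−1)×231 mm in y and (k−1)×193 mm in z.

The staircase is on the floor beside the stool on its −x side.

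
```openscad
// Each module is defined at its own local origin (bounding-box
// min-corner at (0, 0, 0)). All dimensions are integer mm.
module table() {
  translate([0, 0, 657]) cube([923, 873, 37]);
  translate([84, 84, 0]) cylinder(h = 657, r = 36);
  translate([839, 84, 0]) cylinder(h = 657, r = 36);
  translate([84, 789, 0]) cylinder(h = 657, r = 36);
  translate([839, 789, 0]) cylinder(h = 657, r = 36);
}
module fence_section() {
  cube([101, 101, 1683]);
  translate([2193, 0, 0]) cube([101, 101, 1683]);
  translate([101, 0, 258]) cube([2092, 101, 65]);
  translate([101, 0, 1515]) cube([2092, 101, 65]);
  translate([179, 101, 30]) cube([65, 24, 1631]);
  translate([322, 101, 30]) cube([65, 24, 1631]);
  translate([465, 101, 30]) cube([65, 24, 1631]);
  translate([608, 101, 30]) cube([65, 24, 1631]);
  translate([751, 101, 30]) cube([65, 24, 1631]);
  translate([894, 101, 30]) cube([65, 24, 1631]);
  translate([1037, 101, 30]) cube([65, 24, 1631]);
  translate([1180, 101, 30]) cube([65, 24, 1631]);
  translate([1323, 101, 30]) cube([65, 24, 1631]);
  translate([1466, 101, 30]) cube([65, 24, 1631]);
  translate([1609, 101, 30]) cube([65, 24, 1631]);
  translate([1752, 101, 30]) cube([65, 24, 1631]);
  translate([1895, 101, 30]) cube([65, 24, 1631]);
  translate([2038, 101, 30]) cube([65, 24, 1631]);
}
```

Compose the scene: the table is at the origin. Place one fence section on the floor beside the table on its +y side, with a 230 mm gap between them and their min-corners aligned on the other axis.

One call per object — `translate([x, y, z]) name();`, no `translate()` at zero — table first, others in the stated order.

table();
translate([0, 1103, 0]) fence_section();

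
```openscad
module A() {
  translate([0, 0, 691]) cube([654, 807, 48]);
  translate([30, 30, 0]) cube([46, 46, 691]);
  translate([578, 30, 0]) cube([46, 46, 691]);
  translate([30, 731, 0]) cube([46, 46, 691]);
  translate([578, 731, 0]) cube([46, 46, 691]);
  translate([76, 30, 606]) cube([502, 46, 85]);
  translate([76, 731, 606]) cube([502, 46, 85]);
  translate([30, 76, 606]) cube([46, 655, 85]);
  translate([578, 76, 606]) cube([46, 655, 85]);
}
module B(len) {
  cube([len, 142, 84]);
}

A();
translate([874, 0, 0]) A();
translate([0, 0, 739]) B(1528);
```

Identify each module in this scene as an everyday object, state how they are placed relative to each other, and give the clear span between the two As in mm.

Second table starts at x = 874; first ends at x = 654; clear span = 874 − 654 = 220 mm.

A is a table. B is a beam. A beam spans the tops of two tables. The clear span between the two tables is 220 mm.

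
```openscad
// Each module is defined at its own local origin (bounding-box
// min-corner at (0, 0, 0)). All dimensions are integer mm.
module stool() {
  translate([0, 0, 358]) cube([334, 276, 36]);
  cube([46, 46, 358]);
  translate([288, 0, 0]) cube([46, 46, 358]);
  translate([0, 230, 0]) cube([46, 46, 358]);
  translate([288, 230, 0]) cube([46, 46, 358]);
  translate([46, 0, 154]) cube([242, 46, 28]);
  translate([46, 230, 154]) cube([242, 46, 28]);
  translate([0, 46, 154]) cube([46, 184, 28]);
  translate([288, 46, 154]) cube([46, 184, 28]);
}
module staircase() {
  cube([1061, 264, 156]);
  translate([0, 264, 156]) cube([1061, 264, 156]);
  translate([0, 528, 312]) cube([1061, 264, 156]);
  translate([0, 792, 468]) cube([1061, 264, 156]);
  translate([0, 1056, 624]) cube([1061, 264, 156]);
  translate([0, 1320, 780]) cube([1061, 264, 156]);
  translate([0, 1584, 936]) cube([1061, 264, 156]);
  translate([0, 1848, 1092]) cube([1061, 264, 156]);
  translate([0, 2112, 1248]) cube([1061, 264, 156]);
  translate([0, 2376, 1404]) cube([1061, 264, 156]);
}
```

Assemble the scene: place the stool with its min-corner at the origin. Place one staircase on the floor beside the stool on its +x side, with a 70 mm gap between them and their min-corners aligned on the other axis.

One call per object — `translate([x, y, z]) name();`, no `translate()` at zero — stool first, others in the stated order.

stool();
translate([404, 0, 0]) staircase();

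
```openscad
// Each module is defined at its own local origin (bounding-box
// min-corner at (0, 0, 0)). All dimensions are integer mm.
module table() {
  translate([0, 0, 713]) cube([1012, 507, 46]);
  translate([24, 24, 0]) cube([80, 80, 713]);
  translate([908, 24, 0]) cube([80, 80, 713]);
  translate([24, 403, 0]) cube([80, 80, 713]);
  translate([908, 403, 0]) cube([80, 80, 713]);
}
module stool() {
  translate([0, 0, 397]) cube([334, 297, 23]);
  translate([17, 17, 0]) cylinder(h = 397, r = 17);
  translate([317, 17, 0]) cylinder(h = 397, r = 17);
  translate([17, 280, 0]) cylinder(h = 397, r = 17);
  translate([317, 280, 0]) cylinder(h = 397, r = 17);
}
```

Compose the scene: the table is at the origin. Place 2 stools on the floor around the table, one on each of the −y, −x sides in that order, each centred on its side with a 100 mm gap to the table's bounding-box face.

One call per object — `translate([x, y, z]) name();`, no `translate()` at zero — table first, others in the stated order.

table();
translate([339, -397, 0]) stool();
translate([-434, 105, 0]) stool();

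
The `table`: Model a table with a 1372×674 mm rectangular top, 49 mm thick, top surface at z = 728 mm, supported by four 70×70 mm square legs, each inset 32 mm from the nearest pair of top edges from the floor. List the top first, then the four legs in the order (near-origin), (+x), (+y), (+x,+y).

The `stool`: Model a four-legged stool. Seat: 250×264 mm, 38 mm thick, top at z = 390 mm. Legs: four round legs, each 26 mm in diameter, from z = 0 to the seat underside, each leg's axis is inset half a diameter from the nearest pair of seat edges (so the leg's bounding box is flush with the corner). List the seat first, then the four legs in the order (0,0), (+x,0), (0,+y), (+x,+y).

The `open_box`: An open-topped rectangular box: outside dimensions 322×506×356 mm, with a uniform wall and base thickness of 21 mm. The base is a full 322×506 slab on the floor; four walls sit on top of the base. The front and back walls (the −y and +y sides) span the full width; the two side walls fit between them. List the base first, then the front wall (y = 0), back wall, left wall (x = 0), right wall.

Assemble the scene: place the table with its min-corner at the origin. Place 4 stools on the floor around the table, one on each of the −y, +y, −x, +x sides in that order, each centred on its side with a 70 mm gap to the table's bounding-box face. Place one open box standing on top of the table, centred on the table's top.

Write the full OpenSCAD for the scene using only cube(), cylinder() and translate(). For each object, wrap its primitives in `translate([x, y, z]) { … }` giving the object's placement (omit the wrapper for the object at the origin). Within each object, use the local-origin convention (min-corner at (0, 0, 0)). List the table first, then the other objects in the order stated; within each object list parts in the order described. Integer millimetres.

translate([0, 0, 679]) cube([1372, 674, 49]);
translate([32, 32, 0]) cube([70, 70, 679]);
translate([1270, 32, 0]) cube([70, 70, 679]);
translate([32, 572, 0]) cube([70, 70, 679]);
translate([1270, 572, 0]) cube([70, 70, 679]);
translate([561, -334, 0]) {
  translate([0, 0, 352]) cube([250, 264, 38]);
  translate([13, 13, 0]) cylinder(h = 352, r = 13);
  translate([237, 13, 0]) cylinder(h = 352, r = 13);
  translate([13, 251, 0]) cylinder(h = 352, r = 13);
  translate([237, 251, 0]) cylinder(h = 352, r = 13);
}
translate([561, 744, 0]) {
  translate([0, 0, 352]) cube([250, 264, 38]);
  translate([13, 13, 0]) cylinder(h = 352, r = 13);
  translate([237, 13, 0]) cylinder(h = 352, r = 13);
  translate([13, 251, 0]) cylinder(h = 352, r = 13);
  translate([237, 251, 0]) cylinder(h = 352, r = 13);
}
translate([-320, 205, 0]) {
  translate([0, 0, 352]) cube([250, 264, 38]);
  translate([13, 13, 0]) cylinder(h = 352, r = 13);
  translate([237, 13, 0]) cylinder(h = 352, r = 13);
  translate([13, 251, 0]) cylinder(h = 352, r = 13);
  translate([237, 251, 0]) cylinder(h = 352, r = 13);
}
translate([1442, 205, 0]) {
  translate([0, 0, 352]) cube([250, 264, 38]);
  translate([13, 13, 0]) cylinder(h = 352, r = 13);
  translate([237, 13, 0]) cylinder(h = 352, r = 13);
  translate([13, 251, 0]) cylinder(h = 352, r = 13);
  translate([237, 251, 0]) cylinder(h = 352, r = 13);
}
translate([525, 84, 728]) {
  cube([322, 506, 21]);
  translate([0, 0, 21]) cube([322, 21, 335]);
  translate([0, 485, 21]) cube([322, 21, 335]);
  translate([0, 21, 21]) cube([21, 464, 335]);
  translate([301, 21, 21]) cube([21, 464, 335]);
}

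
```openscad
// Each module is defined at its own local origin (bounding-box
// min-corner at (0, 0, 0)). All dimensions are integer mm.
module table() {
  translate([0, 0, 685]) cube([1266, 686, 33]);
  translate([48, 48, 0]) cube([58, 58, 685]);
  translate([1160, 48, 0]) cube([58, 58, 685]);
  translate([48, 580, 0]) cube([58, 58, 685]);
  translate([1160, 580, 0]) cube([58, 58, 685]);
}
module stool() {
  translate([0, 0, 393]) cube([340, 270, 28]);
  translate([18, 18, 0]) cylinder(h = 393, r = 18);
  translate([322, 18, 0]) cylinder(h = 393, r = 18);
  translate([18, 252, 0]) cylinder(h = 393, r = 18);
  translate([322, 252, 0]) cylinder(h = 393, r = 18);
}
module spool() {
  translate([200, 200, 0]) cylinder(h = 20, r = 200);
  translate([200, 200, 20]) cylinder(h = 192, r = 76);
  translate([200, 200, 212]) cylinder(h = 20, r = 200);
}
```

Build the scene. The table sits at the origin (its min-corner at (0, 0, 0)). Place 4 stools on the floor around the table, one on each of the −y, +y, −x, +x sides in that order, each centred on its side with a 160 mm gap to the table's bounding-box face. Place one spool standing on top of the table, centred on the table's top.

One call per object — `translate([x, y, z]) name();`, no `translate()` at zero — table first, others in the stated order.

table();
translate([463, -430, 0]) stool();
translate([463, 846, 0]) stool();
translate([-500, 208, 0]) stool();
translate([1426, 208, 0]) stool();
translate([433, 143, 718]) spool();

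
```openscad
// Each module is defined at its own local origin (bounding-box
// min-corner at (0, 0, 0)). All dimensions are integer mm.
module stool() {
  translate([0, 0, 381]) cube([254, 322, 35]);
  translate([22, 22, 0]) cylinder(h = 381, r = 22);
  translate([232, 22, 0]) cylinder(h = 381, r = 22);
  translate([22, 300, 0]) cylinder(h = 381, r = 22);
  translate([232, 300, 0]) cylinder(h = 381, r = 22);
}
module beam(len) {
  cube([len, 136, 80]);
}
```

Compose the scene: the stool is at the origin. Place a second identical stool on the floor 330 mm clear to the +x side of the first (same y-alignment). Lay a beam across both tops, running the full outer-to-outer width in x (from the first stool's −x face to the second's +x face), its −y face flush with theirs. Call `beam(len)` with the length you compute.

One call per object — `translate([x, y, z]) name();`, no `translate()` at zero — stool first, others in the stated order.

stool();
translate([584, 0, 0]) stool();
translate([0, 0, 416]) beam(838);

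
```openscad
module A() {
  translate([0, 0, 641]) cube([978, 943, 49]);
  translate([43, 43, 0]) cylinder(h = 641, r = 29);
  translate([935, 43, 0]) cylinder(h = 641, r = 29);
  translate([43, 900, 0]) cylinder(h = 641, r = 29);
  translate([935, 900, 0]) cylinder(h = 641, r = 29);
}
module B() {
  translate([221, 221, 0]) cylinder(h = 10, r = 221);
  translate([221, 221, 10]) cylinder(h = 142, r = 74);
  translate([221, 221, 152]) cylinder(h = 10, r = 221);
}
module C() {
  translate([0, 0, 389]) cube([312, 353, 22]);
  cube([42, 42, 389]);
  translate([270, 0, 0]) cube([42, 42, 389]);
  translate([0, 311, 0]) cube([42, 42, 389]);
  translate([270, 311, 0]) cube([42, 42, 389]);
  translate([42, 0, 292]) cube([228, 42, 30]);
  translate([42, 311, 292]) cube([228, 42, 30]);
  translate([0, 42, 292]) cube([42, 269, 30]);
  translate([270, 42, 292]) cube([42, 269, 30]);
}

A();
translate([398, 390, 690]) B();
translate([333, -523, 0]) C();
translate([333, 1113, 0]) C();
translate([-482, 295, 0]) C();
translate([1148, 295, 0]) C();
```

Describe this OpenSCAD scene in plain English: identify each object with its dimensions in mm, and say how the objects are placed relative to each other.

A is a table with a 978×943 mm rectangular top, 49 mm thick, top surface at z = 690 mm, supported by four round legs of 58 mm diameter, each leg's bounding box inset 14 mm from the nearest pair of top edges, running from the floor.

B is a spool: two coaxial disc flanges of radius 221 mm and thickness 10 mm, joined by a core cylinder of radius 74 mm and height 142 mm. The lower flange rests on z = 0 and the three cylinders share a vertical axis.

C is a simple wooden stool: a rectangular seat 312 mm (x) by 353 mm (y), 22 mm thick, top face at z = 411 mm, on four square legs, each 42×42 mm in cross-section. The legs rest on z = 0, each flush with a corner of the seat. Four stretchers, 42 mm wide and 30 mm tall, connect adjacent legs with their undersides at z = 292 mm, each running between the inner faces of the legs it joins and aligned with the legs' outer faces on the other axis.

The spool is on top of the table. Four stools sit around the table at the −y, +y, −x, +x sides.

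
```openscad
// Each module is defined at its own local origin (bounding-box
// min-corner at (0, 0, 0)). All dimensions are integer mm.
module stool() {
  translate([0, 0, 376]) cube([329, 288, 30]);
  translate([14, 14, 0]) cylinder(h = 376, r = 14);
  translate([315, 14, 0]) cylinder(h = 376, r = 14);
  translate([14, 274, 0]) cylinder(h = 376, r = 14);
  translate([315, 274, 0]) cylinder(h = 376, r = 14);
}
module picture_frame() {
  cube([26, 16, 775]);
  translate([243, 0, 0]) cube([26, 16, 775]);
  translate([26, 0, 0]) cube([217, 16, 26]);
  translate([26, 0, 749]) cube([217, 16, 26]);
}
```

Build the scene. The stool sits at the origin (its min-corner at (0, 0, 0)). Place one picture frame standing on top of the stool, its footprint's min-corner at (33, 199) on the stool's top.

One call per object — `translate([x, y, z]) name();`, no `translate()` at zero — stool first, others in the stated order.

stool();
translate([33, 199, 406]) picture_frame();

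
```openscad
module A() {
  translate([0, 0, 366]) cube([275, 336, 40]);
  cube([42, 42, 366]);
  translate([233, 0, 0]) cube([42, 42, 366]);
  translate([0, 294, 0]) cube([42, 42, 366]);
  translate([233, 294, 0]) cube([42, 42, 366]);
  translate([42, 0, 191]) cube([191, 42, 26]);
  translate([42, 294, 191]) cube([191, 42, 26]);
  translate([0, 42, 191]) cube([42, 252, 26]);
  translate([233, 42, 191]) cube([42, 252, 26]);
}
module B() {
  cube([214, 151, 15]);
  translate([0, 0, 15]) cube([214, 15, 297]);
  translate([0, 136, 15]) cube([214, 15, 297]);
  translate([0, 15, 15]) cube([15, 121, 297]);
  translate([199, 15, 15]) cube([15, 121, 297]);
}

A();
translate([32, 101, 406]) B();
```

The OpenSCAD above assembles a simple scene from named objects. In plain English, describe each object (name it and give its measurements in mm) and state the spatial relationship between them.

A is a simple wooden stool: a rectangular seat 275 mm (x) by 336 mm (y), 40 mm thick, top face at z = 406 mm, on four square legs, each 42×42 mm in cross-section. The legs rest on z = 0, each flush with a corner of the seat. Four stretchers, 42 mm wide and 26 mm tall, connect adjacent legs with their undersides at z = 191 mm, each running between the inner faces of the legs it joins and aligned with the legs' outer faces on the other axis.

B is an open storage box with external size 214×151×312 mm and wall thickness 15 mm (the base is also 15 mm thick). The base covers the whole footprint; the four walls stand on the base, with the y-facing walls full-width and the x-facing walls fitting between their inner faces.

The open box is on top of the stool.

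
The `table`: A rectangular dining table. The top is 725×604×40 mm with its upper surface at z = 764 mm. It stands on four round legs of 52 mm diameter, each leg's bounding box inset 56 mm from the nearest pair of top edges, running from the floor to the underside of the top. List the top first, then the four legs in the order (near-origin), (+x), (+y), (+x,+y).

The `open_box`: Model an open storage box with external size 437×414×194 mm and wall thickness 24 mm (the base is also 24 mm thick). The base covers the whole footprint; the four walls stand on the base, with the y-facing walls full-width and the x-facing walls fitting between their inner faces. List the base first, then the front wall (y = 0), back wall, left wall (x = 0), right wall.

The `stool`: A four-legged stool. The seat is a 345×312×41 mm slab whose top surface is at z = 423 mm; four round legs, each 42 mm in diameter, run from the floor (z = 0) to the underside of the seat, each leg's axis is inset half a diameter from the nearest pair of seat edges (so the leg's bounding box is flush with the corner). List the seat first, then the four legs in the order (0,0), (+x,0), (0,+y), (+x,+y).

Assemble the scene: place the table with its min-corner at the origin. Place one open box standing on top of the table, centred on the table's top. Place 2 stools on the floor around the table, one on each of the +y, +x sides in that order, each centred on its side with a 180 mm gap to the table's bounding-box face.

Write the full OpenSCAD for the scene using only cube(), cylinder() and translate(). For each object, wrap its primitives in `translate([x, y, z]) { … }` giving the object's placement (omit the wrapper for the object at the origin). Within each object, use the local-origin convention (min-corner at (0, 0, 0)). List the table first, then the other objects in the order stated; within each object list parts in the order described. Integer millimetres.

translate([0, 0, 724]) cube([725, 604, 40]);
translate([82, 82, 0]) cylinder(h = 724, r = 26);
translate([643, 82, 0]) cylinder(h = 724, r = 26);
translate([82, 522, 0]) cylinder(h = 724, r = 26);
translate([643, 522, 0]) cylinder(h = 724, r = 26);
translate([144, 95, 764]) {
  cube([437, 414, 24]);
  translate([0, 0, 24]) cube([437, 24, 170]);
  translate([0, 390, 24]) cube([437, 24, 170]);
  translate([0, 24, 24]) cube([24, 366, 170]);
  translate([413, 24, 24]) cube([24, 366, 170]);
}
translate([190, 784, 0]) {
  translate([0, 0, 382]) cube([345, 312, 41]);
  translate([21, 21, 0]) cylinder(h = 382, r = 21);
  translate([324, 21, 0]) cylinder(h = 382, r = 21);
  translate([21, 291, 0]) cylinder(h = 382, r = 21);
  translate([324, 291, 0]) cylinder(h = 382, r = 21);
}
translate([905, 146, 0]) {
  translate([0, 0, 382]) cube([345, 312, 41]);
  translate([21, 21, 0]) cylinder(h = 382, r = 21);
  translate([324, 21, 0]) cylinder(h = 382, r = 21);
  translate([21, 291, 0]) cylinder(h = 382, r = 21);
  translate([324, 291, 0]) cylinder(h = 382, r = 21);
}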